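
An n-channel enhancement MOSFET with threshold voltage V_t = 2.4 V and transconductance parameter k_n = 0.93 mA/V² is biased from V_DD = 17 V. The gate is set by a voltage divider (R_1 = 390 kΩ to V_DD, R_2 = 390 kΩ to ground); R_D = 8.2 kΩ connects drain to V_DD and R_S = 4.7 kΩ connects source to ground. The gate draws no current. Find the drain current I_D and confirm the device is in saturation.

V_G = V_DD·R_2/(R_1+R_2) = 17×390/780 = 8.5 V.
Assume saturation: I_D = (k_n/2)(V_GS − V_t)² with V_GS = V_G − I_D·R_S = 8.5 − 4.7·I_D.
Substituting gives 10.3·I_D² − 27.7·I_D + 17.3 = 0, with roots I_D = 0.988 or 1.71 mA.
The root I_D = 1.71 mA gives V_GS = 0.485 V ≤ V_t, so take I_D = 0.988 mA.
Then V_GS = 3.86 V and V_DS = V_DD − I_D(R_D+R_S) = 17 − 0.988×12.9 = 4.26 V.
Saturation requires V_DS ≥ V_GS − V_t = 1.46 V; 4.26 ≥ 1.46 ✓.

I_D ≈ 0.99 mA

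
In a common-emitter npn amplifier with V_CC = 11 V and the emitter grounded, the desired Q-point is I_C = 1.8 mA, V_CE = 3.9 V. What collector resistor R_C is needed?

R_C ≈ 3.9 kΩ

Collector loop: V_CC = I_C·R_C + V_CE.
R_C = (V_CC − V_CE)/I_C = (11 − 3.9)/1.8 = 3.94 kΩ.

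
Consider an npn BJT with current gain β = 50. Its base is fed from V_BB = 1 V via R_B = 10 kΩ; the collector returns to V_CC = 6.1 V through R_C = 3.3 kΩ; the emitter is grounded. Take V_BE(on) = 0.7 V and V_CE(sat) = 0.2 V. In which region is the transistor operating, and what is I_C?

Assume active. Base-emitter loop: I_B = (V_BB − V_BE)/R_B = (1 − 0.7)/10 = 0.03 mA.
I_C = β·I_B = 50×0.03 = 1.5 mA.
V_CE = V_CC − I_C·R_C = 6.1 − 1.5×3.3 = 1.15 V > V_CE(sat), so the active-region assumption holds.

active; I_C ≈ 1.5 mA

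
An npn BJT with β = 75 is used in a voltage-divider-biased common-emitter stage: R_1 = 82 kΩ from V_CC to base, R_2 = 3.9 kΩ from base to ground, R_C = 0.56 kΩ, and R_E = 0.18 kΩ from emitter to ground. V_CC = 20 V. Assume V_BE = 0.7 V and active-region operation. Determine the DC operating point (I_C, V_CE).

I_C ≈ 0.9 mA, V_CE ≈ 19 V

Thevenize the base divider: V_Th = V_CC·R_2/(R_1+R_2) = 20×3.9/85.9 = 0.908 V, R_Th = R_1‖R_2 = 3.72 kΩ.
Base-emitter loop: V_Th = I_B·R_Th + V_BE + (β+1)I_B·R_E, so I_B = (0.908 − 0.7) / (3.72 + 76×0.18) = 0.012 mA.
I_C = β·I_B = 75×0.012 = 0.897 mA, and I_E = (β+1)I_B = 0.908 mA.
V_CE = V_CC − I_C·R_C − I_E·R_E = 20 − 0.897×0.56 − 0.908×0.18 = 19.3 V.
V_CE = 19.3 V > 0.2 V confirms active-region operation.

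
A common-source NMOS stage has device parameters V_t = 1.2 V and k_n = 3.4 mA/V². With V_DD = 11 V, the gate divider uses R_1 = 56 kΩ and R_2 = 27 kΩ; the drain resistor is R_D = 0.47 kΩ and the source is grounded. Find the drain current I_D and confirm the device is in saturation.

V_G = V_DD·R_2/(R_1+R_2) = 11×27/83 = 3.58 V. With the source grounded, V_GS = V_G = 3.58 V.
Assume saturation: I_D = (k_n/2)(V_GS − V_t)² = (3.4/2)×(3.58 − 1.2)² = 1.7×2.38² = 9.62 mA.
V_DS = V_DD − I_D·R_D = 11 − 9.62×0.47 = 6.48 V.
Saturation requires V_DS ≥ V_GS − V_t = 2.38 V; 6.48 ≥ 2.38 ✓.

I_D ≈ 9.6 mA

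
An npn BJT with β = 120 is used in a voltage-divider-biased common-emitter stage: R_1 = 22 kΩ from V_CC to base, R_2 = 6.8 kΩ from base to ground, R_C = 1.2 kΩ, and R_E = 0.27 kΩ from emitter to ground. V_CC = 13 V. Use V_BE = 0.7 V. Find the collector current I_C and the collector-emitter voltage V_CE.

Thevenize the base divider: V_Th = V_CC·R_2/(R_1+R_2) = 13×6.8/28.8 = 3.07 V, R_Th = R_1‖R_2 = 5.19 kΩ.
Base-emitter loop: V_Th = I_B·R_Th + V_BE + (β+1)I_B·R_E, so I_B = (3.07 − 0.7) / (5.19 + 121×0.27) = 0.0626 mA.
I_C = β·I_B = 120×0.0626 = 7.51 mA, and I_E = (β+1)I_B = 7.57 mA.
V_CE = V_CC − I_C·R_C − I_E·R_E = 13 − 7.51×1.2 − 7.57×0.27 = 1.94 V.
V_CE = 1.94 V > 0.2 V confirms active-region operation.

I_C ≈ 7.5 mA, V_CE ≈ 1.9 V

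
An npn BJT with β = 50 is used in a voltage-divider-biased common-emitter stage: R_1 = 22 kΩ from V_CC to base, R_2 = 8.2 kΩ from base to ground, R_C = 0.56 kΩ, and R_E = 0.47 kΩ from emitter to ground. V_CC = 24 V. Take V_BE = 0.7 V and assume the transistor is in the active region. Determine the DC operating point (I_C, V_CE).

Thevenize the base divider: V_Th = V_CC·R_2/(R_1+R_2) = 24×8.2/30.2 = 6.52 V, R_Th = R_1‖R_2 = 5.97 kΩ.
Base-emitter loop: V_Th = I_B·R_Th + V_BE + (β+1)I_B·R_E, so I_B = (6.52 − 0.7) / (5.97 + 51×0.47) = 0.194 mA.
I_C = β·I_B = 50×0.194 = 9.71 mA, and I_E = (β+1)I_B = 9.91 mA.
V_CE = V_CC − I_C·R_C − I_E·R_E = 24 − 9.71×0.56 − 9.91×0.47 = 13.9 V.
V_CE = 13.9 V > 0.2 V confirms active-region operation.

I_C ≈ 9.7 mA, V_CE ≈ 14 V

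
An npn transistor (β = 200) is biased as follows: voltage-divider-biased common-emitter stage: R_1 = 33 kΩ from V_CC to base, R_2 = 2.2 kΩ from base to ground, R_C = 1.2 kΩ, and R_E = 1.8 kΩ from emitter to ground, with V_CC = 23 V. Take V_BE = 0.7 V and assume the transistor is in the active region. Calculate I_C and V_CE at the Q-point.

Thevenize the base divider: V_Th = V_CC·R_2/(R_1+R_2) = 23×2.2/35.2 = 1.44 V, R_Th = R_1‖R_2 = 2.06 kΩ.
Base-emitter loop: V_Th = I_B·R_Th + V_BE + (β+1)I_B·R_E, so I_B = (1.44 − 0.7) / (2.06 + 201×1.8) = 0.00203 mA.
I_C = β·I_B = 200×0.00203 = 0.405 mA, and I_E = (β+1)I_B = 0.407 mA.
V_CE = V_CC − I_C·R_C − I_E·R_E = 23 − 0.405×1.2 − 0.407×1.8 = 21.8 V.
V_CE = 21.8 V > 0.2 V confirms active-region operation.

I_C ≈ 0.41 mA, V_CE ≈ 22 V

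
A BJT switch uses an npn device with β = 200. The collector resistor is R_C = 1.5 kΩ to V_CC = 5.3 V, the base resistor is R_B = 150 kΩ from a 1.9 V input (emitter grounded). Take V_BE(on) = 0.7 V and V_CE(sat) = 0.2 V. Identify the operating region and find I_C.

active; I_C ≈ 1.6 mA

Assume active. Base-emitter loop: I_B = (V_BB − V_BE)/R_B = (1.9 − 0.7)/150 = 0.008 mA.
I_C = β·I_B = 200×0.008 = 1.6 mA.
V_CE = V_CC − I_C·R_C = 5.3 − 1.6×1.5 = 2.9 V > V_CE(sat), so the active-region assumption holds.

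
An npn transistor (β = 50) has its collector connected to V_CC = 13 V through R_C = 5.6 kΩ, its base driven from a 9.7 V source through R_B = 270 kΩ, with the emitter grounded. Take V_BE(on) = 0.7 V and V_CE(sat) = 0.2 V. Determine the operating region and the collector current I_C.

active; I_C ≈ 1.7 mA

Assume active. Base-emitter loop: I_B = (V_BB − V_BE)/R_B = (9.7 − 0.7)/270 = 0.0333 mA.
I_C = β·I_B = 50×0.0333 = 1.67 mA.
V_CE = V_CC − I_C·R_C = 13 − 1.67×5.6 = 3.67 V > V_CE(sat), so the active-region assumption holds.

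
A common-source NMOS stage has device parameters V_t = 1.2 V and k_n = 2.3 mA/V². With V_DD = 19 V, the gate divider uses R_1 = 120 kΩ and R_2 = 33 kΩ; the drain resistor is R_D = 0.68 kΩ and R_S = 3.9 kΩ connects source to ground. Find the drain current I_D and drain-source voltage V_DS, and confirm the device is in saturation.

I_D ≈ 0.56 mA, V_DS ≈ 16 V

V_G = V_DD·R_2/(R_1+R_2) = 19×33/153 = 4.1 V.
Assume saturation: I_D = (k_n/2)(V_GS − V_t)² with V_GS = V_G − I_D·R_S = 4.1 − 3.9·I_D.
Substituting gives 17.5·I_D² − 27·I_D + 9.66 = 0, with roots I_D = 0.564 or 0.98 mA.
The root I_D = 0.98 mA gives V_GS = 0.277 V ≤ V_t, so take I_D = 0.564 mA.
Then V_GS = 1.9 V and V_DS = V_DD − I_D(R_D+R_S) = 19 − 0.564×4.58 = 16.4 V.
Saturation requires V_DS ≥ V_GS − V_t = 0.7 V; 16.4 ≥ 0.7 ✓.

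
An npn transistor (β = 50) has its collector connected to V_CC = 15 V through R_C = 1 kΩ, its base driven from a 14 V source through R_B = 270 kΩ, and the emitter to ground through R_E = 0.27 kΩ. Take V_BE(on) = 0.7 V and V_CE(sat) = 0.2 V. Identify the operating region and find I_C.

active; I_C ≈ 2.3 mA

Assume active. Base-emitter loop: I_B = (V_BB − V_BE)/(R_B + (β+1)R_E) = (14 − 0.7)/(270 + 51×0.27) = 0.0469 mA.
I_C = β·I_B = 50×0.0469 = 2.34 mA.
V_CE = V_CC − I_C·R_C − I_E·R_E = 15 − 2.34×1 − 2.39×0.27 = 12 V > V_CE(sat), so the active-region assumption holds.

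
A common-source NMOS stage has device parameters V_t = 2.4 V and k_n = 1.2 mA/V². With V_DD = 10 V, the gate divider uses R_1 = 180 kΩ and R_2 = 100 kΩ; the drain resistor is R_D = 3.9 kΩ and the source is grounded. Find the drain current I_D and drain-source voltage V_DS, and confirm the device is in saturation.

V_G = V_DD·R_2/(R_1+R_2) = 10×100/280 = 3.57 V. With the source grounded, V_GS = V_G = 3.57 V.
Assume saturation: I_D = (k_n/2)(V_GS − V_t)² = (1.2/2)×(3.57 − 2.4)² = 0.6×1.17² = 0.823 mA.
V_DS = V_DD − I_D·R_D = 10 − 0.823×3.9 = 6.79 V.
Saturation requires V_DS ≥ V_GS − V_t = 1.17 V; 6.79 ≥ 1.17 ✓.

I_D ≈ 0.82 mA, V_DS ≈ 6.8 V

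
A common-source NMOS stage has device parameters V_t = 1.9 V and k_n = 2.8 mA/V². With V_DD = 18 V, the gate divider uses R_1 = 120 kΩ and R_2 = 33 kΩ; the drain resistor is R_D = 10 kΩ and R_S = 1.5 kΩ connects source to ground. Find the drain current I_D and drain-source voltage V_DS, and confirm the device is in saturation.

V_G = V_DD·R_2/(R_1+R_2) = 18×33/153 = 3.88 V.
Assume saturation: I_D = (k_n/2)(V_GS − V_t)² with V_GS = V_G − I_D·R_S = 3.88 − 1.5·I_D.
Substituting gives 3.15·I_D² − 9.33·I_D + 5.5 = 0, with roots I_D = 0.813 or 2.15 mA.
The root I_D = 2.15 mA gives V_GS = 0.662 V ≤ V_t, so take I_D = 0.813 mA.
Then V_GS = 2.66 V and V_DS = V_DD − I_D(R_D+R_S) = 18 − 0.813×11.5 = 8.65 V.
Saturation requires V_DS ≥ V_GS − V_t = 0.762 V; 8.65 ≥ 0.762 ✓.

I_D ≈ 0.81 mA, V_DS ≈ 8.6 V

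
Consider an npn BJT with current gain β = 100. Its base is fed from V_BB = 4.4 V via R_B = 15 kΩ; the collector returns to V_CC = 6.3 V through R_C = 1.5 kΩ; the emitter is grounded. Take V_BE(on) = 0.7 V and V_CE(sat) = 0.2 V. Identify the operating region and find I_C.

Assume active: I_B = (4.4 − 0.7)/15 = 0.247 mA, giving I_C = β·I_B = 24.7 mA.
But then V_CE = 6.3 − 24.7×1.5 = -30.7 V < V_CE(sat) = 0.2 V — impossible in the active region.
So the transistor is saturated. With V_CE = 0.2 V, I_C = (V_CC − 0.2)/R_C = 6.1/1.5 = 4.07 mA.
Check: β·I_B = 24.7 mA > I_C = 4.07 mA, confirming saturation.

saturation; I_C ≈ 4.1 mA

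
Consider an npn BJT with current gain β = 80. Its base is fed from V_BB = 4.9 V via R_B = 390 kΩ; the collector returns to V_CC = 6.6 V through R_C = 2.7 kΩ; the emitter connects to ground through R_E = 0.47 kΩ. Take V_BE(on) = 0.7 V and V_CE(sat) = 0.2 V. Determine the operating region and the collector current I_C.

active; I_C ≈ 0.78 mA

Assume active. Base-emitter loop: I_B = (V_BB − V_BE)/(R_B + (β+1)R_E) = (4.9 − 0.7)/(390 + 81×0.47) = 0.00981 mA.
I_C = β·I_B = 80×0.00981 = 0.785 mA.
V_CE = V_CC − I_C·R_C − I_E·R_E = 6.6 − 0.785×2.7 − 0.795×0.47 = 4.11 V > V_CE(sat), so the active-region assumption holds.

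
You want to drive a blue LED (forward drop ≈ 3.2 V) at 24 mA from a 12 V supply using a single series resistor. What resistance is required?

R ≈ 0.37 kΩ

The resistor drops V_S − V_D = 12 − 3.2 = 8.8 V at 24 mA.
R = 8.8 V / 24 mA = 0.367 kΩ.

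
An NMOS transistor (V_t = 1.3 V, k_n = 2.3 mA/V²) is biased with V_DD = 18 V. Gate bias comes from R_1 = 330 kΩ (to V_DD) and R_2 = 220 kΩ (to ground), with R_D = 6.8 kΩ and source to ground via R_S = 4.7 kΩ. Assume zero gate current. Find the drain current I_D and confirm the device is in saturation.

V_G = V_DD·R_2/(R_1+R_2) = 18×220/550 = 7.2 V.
Assume saturation: I_D = (k_n/2)(V_GS − V_t)² with V_GS = V_G − I_D·R_S = 7.2 − 4.7·I_D.
Substituting gives 25.4·I_D² − 64.8·I_D + 40 = 0, with roots I_D = 1.05 or 1.5 mA.
The root I_D = 1.5 mA gives V_GS = 0.159 V ≤ V_t, so take I_D = 1.05 mA.
Then V_GS = 2.26 V and V_DS = V_DD − I_D(R_D+R_S) = 18 − 1.05×11.5 = 5.9 V.
Saturation requires V_DS ≥ V_GS − V_t = 0.956 V; 5.9 ≥ 0.956 ✓.

I_D ≈ 1.1 mA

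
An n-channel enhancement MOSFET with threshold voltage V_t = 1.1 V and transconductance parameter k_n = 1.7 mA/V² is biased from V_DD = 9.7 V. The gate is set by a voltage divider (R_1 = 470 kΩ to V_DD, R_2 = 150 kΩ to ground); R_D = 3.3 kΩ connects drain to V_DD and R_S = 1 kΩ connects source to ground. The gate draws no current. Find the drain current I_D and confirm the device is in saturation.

I_D ≈ 0.49 mA

V_G = V_DD·R_2/(R_1+R_2) = 9.7×150/620 = 2.35 V.
Assume saturation: I_D = (k_n/2)(V_GS − V_t)² with V_GS = V_G − I_D·R_S = 2.35 − 1·I_D.
Substituting gives 0.85·I_D² − 3.12·I_D + 1.32 = 0, with roots I_D = 0.489 or 3.18 mA.
The root I_D = 3.18 mA gives V_GS = -0.835 V ≤ V_t, so take I_D = 0.489 mA.
Then V_GS = 1.86 V and V_DS = V_DD − I_D(R_D+R_S) = 9.7 − 0.489×4.3 = 7.6 V.
Saturation requires V_DS ≥ V_GS − V_t = 0.758 V; 7.6 ≥ 0.758 ✓.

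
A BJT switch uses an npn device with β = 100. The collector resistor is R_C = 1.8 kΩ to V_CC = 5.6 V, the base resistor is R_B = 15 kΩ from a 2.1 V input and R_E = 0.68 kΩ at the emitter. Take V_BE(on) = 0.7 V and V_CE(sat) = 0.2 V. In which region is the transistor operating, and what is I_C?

active; I_C ≈ 1.7 mA

Assume active. Base-emitter loop: I_B = (V_BB − V_BE)/(R_B + (β+1)R_E) = (2.1 − 0.7)/(15 + 101×0.68) = 0.0167 mA.
I_C = β·I_B = 100×0.0167 = 1.67 mA.
V_CE = V_CC − I_C·R_C − I_E·R_E = 5.6 − 1.67×1.8 − 1.69×0.68 = 1.44 V > V_CE(sat), so the active-region assumption holds.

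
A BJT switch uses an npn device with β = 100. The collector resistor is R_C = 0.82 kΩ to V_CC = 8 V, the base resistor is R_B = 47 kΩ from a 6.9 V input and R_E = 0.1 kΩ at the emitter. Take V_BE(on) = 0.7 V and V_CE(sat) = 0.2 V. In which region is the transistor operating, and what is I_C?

saturation; I_C ≈ 8.5 mA

Assume active: I_B = (6.9 − 0.7)/(47 + 101×0.1) = 0.109 mA, I_C = β·I_B = 10.9 mA.
Then V_CE = 8 − 10.9×0.82 − 11×0.1 = -2 V < 0.2 V — the active assumption fails.
Re-solve with V_CE = 0.2 V. KCL at the emitter: V_E/R_E = (V_BB−0.7−V_E)/R_B + (V_CC−0.2−V_E)/R_C, giving V_E = 0.858 V.
I_C = (V_CC − 0.2 − V_E)/R_C = (7.8 − 0.858)/0.82 = 8.47 mA.
Check: I_B = (6.2 − 0.858)/47 = 0.114 mA, and β·I_B = 11.4 mA > I_C, confirming saturation.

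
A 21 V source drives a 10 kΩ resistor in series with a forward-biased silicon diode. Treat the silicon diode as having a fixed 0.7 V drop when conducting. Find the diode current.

KVL around the loop: 21 = V_D + I·R = 0.7 + I × 10 kΩ.
So I = (21 − 0.7) / 10 kΩ = 20.3 / 10 = 2.03 mA.

I ≈ 2 mA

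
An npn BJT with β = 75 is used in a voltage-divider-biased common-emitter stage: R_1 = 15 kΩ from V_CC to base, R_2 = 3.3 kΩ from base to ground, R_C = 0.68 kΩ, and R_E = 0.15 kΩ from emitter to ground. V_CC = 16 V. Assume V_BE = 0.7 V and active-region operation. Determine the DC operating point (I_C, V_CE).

I_C ≈ 12 mA, V_CE ≈ 6.3 V

Thevenize the base divider: V_Th = V_CC·R_2/(R_1+R_2) = 16×3.3/18.3 = 2.89 V, R_Th = R_1‖R_2 = 2.7 kΩ.
Base-emitter loop: V_Th = I_B·R_Th + V_BE + (β+1)I_B·R_E, so I_B = (2.89 − 0.7) / (2.7 + 76×0.15) = 0.155 mA.
I_C = β·I_B = 75×0.155 = 11.6 mA, and I_E = (β+1)I_B = 11.8 mA.
V_CE = V_CC − I_C·R_C − I_E·R_E = 16 − 11.6×0.68 − 11.8×0.15 = 6.33 V.
V_CE = 6.33 V > 0.2 V confirms active-region operation.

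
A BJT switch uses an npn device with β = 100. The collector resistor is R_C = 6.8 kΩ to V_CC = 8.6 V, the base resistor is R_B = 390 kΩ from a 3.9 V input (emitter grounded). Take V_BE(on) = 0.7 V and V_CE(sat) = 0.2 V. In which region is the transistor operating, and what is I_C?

Assume active. Base-emitter loop: I_B = (V_BB − V_BE)/R_B = (3.9 − 0.7)/390 = 0.00821 mA.
I_C = β·I_B = 100×0.00821 = 0.821 mA.
V_CE = V_CC − I_C·R_C = 8.6 − 0.821×6.8 = 3.02 V > V_CE(sat), so the active-region assumption holds.

active; I_C ≈ 0.82 mA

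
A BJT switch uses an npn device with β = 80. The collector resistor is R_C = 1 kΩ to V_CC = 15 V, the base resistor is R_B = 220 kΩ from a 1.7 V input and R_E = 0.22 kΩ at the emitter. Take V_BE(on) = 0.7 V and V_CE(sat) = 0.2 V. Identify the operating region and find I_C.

Assume active. Base-emitter loop: I_B = (V_BB − V_BE)/(R_B + (β+1)R_E) = (1.7 − 0.7)/(220 + 81×0.22) = 0.0042 mA.
I_C = β·I_B = 80×0.0042 = 0.336 mA.
V_CE = V_CC − I_C·R_C − I_E·R_E = 15 − 0.336×1 − 0.341×0.22 = 14.6 V > V_CE(sat), so the active-region assumption holds.

active; I_C ≈ 0.34 mA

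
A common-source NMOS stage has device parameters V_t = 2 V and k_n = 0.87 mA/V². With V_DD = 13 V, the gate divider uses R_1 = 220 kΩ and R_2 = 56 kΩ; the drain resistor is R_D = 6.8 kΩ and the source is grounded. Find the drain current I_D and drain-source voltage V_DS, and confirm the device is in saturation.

I_D ≈ 0.18 mA, V_DS ≈ 12 V

V_G = V_DD·R_2/(R_1+R_2) = 13×56/276 = 2.64 V. With the source grounded, V_GS = V_G = 2.64 V.
Assume saturation: I_D = (k_n/2)(V_GS − V_t)² = (0.87/2)×(2.64 − 2)² = 0.435×0.638² = 0.177 mA.
V_DS = V_DD − I_D·R_D = 13 − 0.177×6.8 = 11.8 V.
Saturation requires V_DS ≥ V_GS − V_t = 0.638 V; 11.8 ≥ 0.638 ✓.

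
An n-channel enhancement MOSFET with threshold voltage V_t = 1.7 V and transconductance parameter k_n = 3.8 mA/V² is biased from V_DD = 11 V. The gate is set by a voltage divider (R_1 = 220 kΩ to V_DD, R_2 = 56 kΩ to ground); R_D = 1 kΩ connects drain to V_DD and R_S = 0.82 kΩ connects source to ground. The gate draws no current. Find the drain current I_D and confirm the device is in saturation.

I_D ≈ 0.23 mA

V_G = V_DD·R_2/(R_1+R_2) = 11×56/276 = 2.23 V.
Assume saturation: I_D = (k_n/2)(V_GS − V_t)² with V_GS = V_G − I_D·R_S = 2.23 − 0.82·I_D.
Substituting gives 1.28·I_D² − 2.66·I_D + 0.538 = 0, with roots I_D = 0.227 or 1.85 mA.
The root I_D = 1.85 mA gives V_GS = 0.712 V ≤ V_t, so take I_D = 0.227 mA.
Then V_GS = 2.05 V and V_DS = V_DD − I_D(R_D+R_S) = 11 − 0.227×1.82 = 10.6 V.
Saturation requires V_DS ≥ V_GS − V_t = 0.346 V; 10.6 ≥ 0.346 ✓.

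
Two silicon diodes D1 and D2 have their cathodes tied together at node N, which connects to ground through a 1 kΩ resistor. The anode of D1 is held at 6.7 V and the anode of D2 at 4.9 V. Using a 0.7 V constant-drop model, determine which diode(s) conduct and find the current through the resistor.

Assume both conduct. Then node N would need to be at both 6.7−0.7 = 6 V and 4.9−0.7 = 4.2 V, which is impossible.
Assume only D1 conducts: V_N = 6.7 − 0.7 = 6 V, so I_R = 6/1 = 6 mA.
Check D2: its anode-to-cathode voltage is 4.9 − 6 = -1.1 V < 0.7 V, so it is off. The assumption is consistent.

Only D1 conducts; I_R ≈ 6 mA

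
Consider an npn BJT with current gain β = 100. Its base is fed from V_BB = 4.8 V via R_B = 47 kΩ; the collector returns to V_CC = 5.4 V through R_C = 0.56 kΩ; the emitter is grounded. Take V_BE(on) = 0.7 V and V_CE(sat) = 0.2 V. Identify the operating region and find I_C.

active; I_C ≈ 8.7 mA

Assume active. Base-emitter loop: I_B = (V_BB − V_BE)/R_B = (4.8 − 0.7)/47 = 0.0872 mA.
I_C = β·I_B = 100×0.0872 = 8.72 mA.
V_CE = V_CC − I_C·R_C = 5.4 − 8.72×0.56 = 0.515 V > V_CE(sat), so the active-region assumption holds.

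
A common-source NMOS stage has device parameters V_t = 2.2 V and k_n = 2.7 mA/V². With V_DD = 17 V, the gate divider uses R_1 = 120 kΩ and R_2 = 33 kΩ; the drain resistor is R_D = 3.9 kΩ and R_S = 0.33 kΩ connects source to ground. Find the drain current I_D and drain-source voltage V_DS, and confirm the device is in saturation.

I_D ≈ 1.4 mA, V_DS ≈ 11 V

V_G = V_DD·R_2/(R_1+R_2) = 17×33/153 = 3.67 V.
Assume saturation: I_D = (k_n/2)(V_GS − V_t)² with V_GS = V_G − I_D·R_S = 3.67 − 0.33·I_D.
Substituting gives 0.147·I_D² − 2.31·I_D + 2.9 = 0, with roots I_D = 1.38 or 14.3 mA.
The root I_D = 14.3 mA gives V_GS = -1.06 V ≤ V_t, so take I_D = 1.38 mA.
Then V_GS = 3.21 V and V_DS = V_DD − I_D(R_D+R_S) = 17 − 1.38×4.23 = 11.2 V.
Saturation requires V_DS ≥ V_GS − V_t = 1.01 V; 11.2 ≥ 1.01 ✓.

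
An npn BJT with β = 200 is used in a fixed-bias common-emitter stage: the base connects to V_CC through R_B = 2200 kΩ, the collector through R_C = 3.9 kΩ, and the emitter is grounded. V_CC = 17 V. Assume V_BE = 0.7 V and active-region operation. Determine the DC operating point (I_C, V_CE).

Base loop: V_CC = I_B·R_B + V_BE, so I_B = (17 − 0.7)/2200 kΩ = 0.00741 mA.
In the active region I_C = β·I_B = 200 × 0.00741 = 1.48 mA.
Collector loop: V_CE = V_CC − I_C·R_C = 17 − 1.48×3.9 = 11.2 V.
Since V_CE = 11.2 V > V_CE(sat) ≈ 0.2 V, the transistor is in the active region as assumed.

I_C ≈ 1.5 mA, V_CE ≈ 11 V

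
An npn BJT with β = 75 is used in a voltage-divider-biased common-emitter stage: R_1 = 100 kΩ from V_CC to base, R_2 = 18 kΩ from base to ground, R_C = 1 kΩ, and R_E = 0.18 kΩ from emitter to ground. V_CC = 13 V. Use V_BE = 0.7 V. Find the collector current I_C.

Thevenize the base divider: V_Th = V_CC·R_2/(R_1+R_2) = 13×18/118 = 1.98 V, R_Th = R_1‖R_2 = 15.3 kΩ.
Base-emitter loop: V_Th = I_B·R_Th + V_BE + (β+1)I_B·R_E, so I_B = (1.98 − 0.7) / (15.3 + 76×0.18) = 0.0443 mA.
I_C = β·I_B = 75×0.0443 = 3.33 mA, and I_E = (β+1)I_B = 3.37 mA.
V_CE = V_CC − I_C·R_C − I_E·R_E = 13 − 3.33×1 − 3.37×0.18 = 9.07 V.
V_CE = 9.07 V > 0.2 V confirms active-region operation.

I_C ≈ 3.3 mA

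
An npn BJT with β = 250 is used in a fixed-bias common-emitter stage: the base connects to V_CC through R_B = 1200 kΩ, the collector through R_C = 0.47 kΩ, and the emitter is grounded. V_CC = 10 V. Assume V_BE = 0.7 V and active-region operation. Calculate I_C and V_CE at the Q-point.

I_C ≈ 1.9 mA, V_CE ≈ 9.1 V

Base loop: V_CC = I_B·R_B + V_BE, so I_B = (10 − 0.7)/1200 kΩ = 0.00775 mA.
In the active region I_C = β·I_B = 250 × 0.00775 = 1.94 mA.
Collector loop: V_CE = V_CC − I_C·R_C = 10 − 1.94×0.47 = 9.09 V.
Since V_CE = 9.09 V > V_CE(sat) ≈ 0.2 V, the transistor is in the active region as assumed.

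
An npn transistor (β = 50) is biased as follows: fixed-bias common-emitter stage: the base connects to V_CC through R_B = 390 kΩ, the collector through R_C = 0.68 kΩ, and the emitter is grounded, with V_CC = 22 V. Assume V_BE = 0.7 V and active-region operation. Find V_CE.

V_CE ≈ 20 V

Base loop: V_CC = I_B·R_B + V_BE, so I_B = (22 − 0.7)/390 kΩ = 0.0546 mA.
In the active region I_C = β·I_B = 50 × 0.0546 = 2.73 mA.
Collector loop: V_CE = V_CC − I_C·R_C = 22 − 2.73×0.68 = 20.1 V.
Since V_CE = 20.1 V > V_CE(sat) ≈ 0.2 V, the transistor is in the active region as assumed.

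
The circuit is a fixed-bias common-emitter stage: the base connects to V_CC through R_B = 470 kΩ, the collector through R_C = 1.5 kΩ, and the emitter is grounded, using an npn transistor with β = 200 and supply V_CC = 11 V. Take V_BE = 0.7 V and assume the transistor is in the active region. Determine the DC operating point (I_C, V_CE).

I_C ≈ 4.4 mA, V_CE ≈ 4.4 V

Base loop: V_CC = I_B·R_B + V_BE, so I_B = (11 − 0.7)/470 kΩ = 0.0219 mA.
In the active region I_C = β·I_B = 200 × 0.0219 = 4.38 mA.
Collector loop: V_CE = V_CC − I_C·R_C = 11 − 4.38×1.5 = 4.43 V.
Since V_CE = 4.43 V > V_CE(sat) ≈ 0.2 V, the transistor is in the active region as assumed.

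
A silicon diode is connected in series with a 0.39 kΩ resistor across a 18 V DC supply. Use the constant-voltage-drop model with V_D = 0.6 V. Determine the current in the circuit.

I ≈ 45 mA

KVL around the loop: 18 = V_D + I·R = 0.6 + I × 0.39 kΩ.
So I = (18 − 0.6) / 0.39 kΩ = 17.4 / 0.39 = 44.6 mA.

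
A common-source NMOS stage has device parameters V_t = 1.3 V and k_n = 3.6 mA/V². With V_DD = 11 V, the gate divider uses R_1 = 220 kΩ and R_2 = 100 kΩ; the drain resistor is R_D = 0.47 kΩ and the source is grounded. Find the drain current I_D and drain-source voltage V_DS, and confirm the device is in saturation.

V_G = V_DD·R_2/(R_1+R_2) = 11×100/320 = 3.44 V. With the source grounded, V_GS = V_G = 3.44 V.
Assume saturation: I_D = (k_n/2)(V_GS − V_t)² = (3.6/2)×(3.44 − 1.3)² = 1.8×2.14² = 8.22 mA.
V_DS = V_DD − I_D·R_D = 11 − 8.22×0.47 = 7.13 V.
Saturation requires V_DS ≥ V_GS − V_t = 2.14 V; 7.13 ≥ 2.14 ✓.

I_D ≈ 8.2 mA, V_DS ≈ 7.1 V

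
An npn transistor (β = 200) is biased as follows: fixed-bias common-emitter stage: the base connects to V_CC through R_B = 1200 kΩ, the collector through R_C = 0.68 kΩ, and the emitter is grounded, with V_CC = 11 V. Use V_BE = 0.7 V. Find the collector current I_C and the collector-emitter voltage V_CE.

I_C ≈ 1.7 mA, V_CE ≈ 9.8 V

Base loop: V_CC = I_B·R_B + V_BE, so I_B = (11 − 0.7)/1200 kΩ = 0.00858 mA.
In the active region I_C = β·I_B = 200 × 0.00858 = 1.72 mA.
Collector loop: V_CE = V_CC − I_C·R_C = 11 − 1.72×0.68 = 9.83 V.
Since V_CE = 9.83 V > V_CE(sat) ≈ 0.2 V, the transistor is in the active region as assumed.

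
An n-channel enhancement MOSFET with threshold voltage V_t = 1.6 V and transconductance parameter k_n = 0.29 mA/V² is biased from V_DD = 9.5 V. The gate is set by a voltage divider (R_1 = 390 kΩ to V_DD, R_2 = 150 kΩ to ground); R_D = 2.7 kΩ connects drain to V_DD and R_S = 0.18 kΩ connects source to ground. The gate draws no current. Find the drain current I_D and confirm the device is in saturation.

V_G = V_DD·R_2/(R_1+R_2) = 9.5×150/540 = 2.64 V.
Assume saturation: I_D = (k_n/2)(V_GS − V_t)² with V_GS = V_G − I_D·R_S = 2.64 − 0.18·I_D.
Substituting gives 0.0047·I_D² − 1.05·I_D + 0.156 = 0, with roots I_D = 0.149 or 224 mA.
The root I_D = 224 mA gives V_GS = -37.7 V ≤ V_t, so take I_D = 0.149 mA.
Then V_GS = 2.61 V and V_DS = V_DD − I_D(R_D+R_S) = 9.5 − 0.149×2.88 = 9.07 V.
Saturation requires V_DS ≥ V_GS − V_t = 1.01 V; 9.07 ≥ 1.01 ✓.

I_D ≈ 0.15 mA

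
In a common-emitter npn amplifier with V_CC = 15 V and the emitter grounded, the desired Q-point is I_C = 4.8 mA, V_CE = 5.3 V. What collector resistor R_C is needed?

Collector loop: V_CC = I_C·R_C + V_CE.
R_C = (V_CC − V_CE)/I_C = (15 − 5.3)/4.8 = 2.02 kΩ.

R_C ≈ 2 kΩ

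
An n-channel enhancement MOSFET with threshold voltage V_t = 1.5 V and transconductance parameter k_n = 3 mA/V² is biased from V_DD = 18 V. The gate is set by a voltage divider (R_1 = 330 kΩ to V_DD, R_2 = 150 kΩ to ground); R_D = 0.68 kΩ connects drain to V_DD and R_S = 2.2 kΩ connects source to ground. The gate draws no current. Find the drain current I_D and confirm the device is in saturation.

V_G = V_DD·R_2/(R_1+R_2) = 18×150/480 = 5.62 V.
Assume saturation: I_D = (k_n/2)(V_GS − V_t)² with V_GS = V_G − I_D·R_S = 5.62 − 2.2·I_D.
Substituting gives 7.26·I_D² − 28.2·I_D + 25.5 = 0, with roots I_D = 1.43 or 2.46 mA.
The root I_D = 2.46 mA gives V_GS = 0.22 V ≤ V_t, so take I_D = 1.43 mA.
Then V_GS = 2.48 V and V_DS = V_DD − I_D(R_D+R_S) = 18 − 1.43×2.88 = 13.9 V.
Saturation requires V_DS ≥ V_GS − V_t = 0.977 V; 13.9 ≥ 0.977 ✓.

I_D ≈ 1.4 mA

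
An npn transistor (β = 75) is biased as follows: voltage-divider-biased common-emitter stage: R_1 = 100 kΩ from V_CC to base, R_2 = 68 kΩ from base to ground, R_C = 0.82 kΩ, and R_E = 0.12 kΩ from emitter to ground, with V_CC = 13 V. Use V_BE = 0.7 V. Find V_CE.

Thevenize the base divider: V_Th = V_CC·R_2/(R_1+R_2) = 13×68/168 = 5.26 V, R_Th = R_1‖R_2 = 40.5 kΩ.
Base-emitter loop: V_Th = I_B·R_Th + V_BE + (β+1)I_B·R_E, so I_B = (5.26 − 0.7) / (40.5 + 76×0.12) = 0.092 mA.
I_C = β·I_B = 75×0.092 = 6.9 mA, and I_E = (β+1)I_B = 6.99 mA.
V_CE = V_CC − I_C·R_C − I_E·R_E = 13 − 6.9×0.82 − 6.99×0.12 = 6.5 V.
V_CE = 6.5 V > 0.2 V confirms active-region operation.

V_CE ≈ 6.5 V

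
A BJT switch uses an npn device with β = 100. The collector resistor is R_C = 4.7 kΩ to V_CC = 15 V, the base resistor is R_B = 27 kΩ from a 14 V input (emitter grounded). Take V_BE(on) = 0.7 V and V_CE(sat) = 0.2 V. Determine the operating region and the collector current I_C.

saturation; I_C ≈ 3.1 mA

Assume active: I_B = (14 − 0.7)/27 = 0.493 mA, giving I_C = β·I_B = 49.3 mA.
But then V_CE = 15 − 49.3×4.7 = -217 V < V_CE(sat) = 0.2 V — impossible in the active region.
So the transistor is saturated. With V_CE = 0.2 V, I_C = (V_CC − 0.2)/R_C = 14.8/4.7 = 3.15 mA.
Check: β·I_B = 49.3 mA > I_C = 3.15 mA, confirming saturation.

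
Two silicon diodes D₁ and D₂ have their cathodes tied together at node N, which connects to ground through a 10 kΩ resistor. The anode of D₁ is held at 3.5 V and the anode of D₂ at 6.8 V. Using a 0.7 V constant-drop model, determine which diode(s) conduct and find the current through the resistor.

Assume both conduct. Then node N would need to be at both 3.5−0.7 = 2.8 V and 6.8−0.7 = 6.1 V, which is impossible.
Assume only D₂ conducts: V_N = 6.8 − 0.7 = 6.1 V, so I_R = 6.1/10 = 0.61 mA.
Check D₁: its anode-to-cathode voltage is 3.5 − 6.1 = -2.6 V < 0.7 V, so it is off. The assumption is consistent.

Only D₂ conducts; I_R ≈ 0.61 mA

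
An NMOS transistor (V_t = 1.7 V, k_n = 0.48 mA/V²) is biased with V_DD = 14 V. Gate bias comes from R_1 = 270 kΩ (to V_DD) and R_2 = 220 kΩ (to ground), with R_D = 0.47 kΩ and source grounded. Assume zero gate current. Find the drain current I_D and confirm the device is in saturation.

I_D ≈ 5 mA

V_G = V_DD·R_2/(R_1+R_2) = 14×220/490 = 6.29 V. With the source grounded, V_GS = V_G = 6.29 V.
Assume saturation: I_D = (k_n/2)(V_GS − V_t)² = (0.48/2)×(6.29 − 1.7)² = 0.24×4.59² = 5.05 mA.
V_DS = V_DD − I_D·R_D = 14 − 5.05×0.47 = 11.6 V.
Saturation requires V_DS ≥ V_GS − V_t = 4.59 V; 11.6 ≥ 4.59 ✓.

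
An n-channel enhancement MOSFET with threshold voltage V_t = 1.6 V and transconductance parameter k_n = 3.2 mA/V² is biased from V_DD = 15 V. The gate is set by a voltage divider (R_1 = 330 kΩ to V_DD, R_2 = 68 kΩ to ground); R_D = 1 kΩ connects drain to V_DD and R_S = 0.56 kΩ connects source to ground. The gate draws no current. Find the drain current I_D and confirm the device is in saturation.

V_G = V_DD·R_2/(R_1+R_2) = 15×68/398 = 2.56 V.
Assume saturation: I_D = (k_n/2)(V_GS − V_t)² with V_GS = V_G − I_D·R_S = 2.56 − 0.56·I_D.
Substituting gives 0.502·I_D² − 2.73·I_D + 1.48 = 0, with roots I_D = 0.614 or 4.82 mA.
The root I_D = 4.82 mA gives V_GS = -0.135 V ≤ V_t, so take I_D = 0.614 mA.
Then V_GS = 2.22 V and V_DS = V_DD − I_D(R_D+R_S) = 15 − 0.614×1.56 = 14 V.
Saturation requires V_DS ≥ V_GS − V_t = 0.619 V; 14 ≥ 0.619 ✓.

I_D ≈ 0.61 mA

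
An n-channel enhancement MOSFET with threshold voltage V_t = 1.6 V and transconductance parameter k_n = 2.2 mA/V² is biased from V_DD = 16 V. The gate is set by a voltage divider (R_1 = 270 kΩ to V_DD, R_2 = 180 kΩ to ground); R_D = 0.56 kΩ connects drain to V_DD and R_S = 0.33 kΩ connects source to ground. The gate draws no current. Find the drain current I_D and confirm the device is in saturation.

V_G = V_DD·R_2/(R_1+R_2) = 16×180/450 = 6.4 V.
Assume saturation: I_D = (k_n/2)(V_GS − V_t)² with V_GS = V_G − I_D·R_S = 6.4 − 0.33·I_D.
Substituting gives 0.12·I_D² − 4.48·I_D + 25.3 = 0, with roots I_D = 6.94 or 30.5 mA.
The root I_D = 30.5 mA gives V_GS = -3.67 V ≤ V_t, so take I_D = 6.94 mA.
Then V_GS = 4.11 V and V_DS = V_DD − I_D(R_D+R_S) = 16 − 6.94×0.89 = 9.83 V.
Saturation requires V_DS ≥ V_GS − V_t = 2.51 V; 9.83 ≥ 2.51 ✓.

I_D ≈ 6.9 mA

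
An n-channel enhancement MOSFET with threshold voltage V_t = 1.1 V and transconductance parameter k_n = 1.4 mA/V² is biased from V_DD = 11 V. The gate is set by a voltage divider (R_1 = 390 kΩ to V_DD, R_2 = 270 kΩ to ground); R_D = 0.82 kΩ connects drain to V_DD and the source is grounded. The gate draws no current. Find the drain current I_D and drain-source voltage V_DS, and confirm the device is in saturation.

I_D ≈ 8.1 mA, V_DS ≈ 4.4 V

V_G = V_DD·R_2/(R_1+R_2) = 11×270/660 = 4.5 V. With the source grounded, V_GS = V_G = 4.5 V.
Assume saturation: I_D = (k_n/2)(V_GS − V_t)² = (1.4/2)×(4.5 − 1.1)² = 0.7×3.4² = 8.09 mA.
V_DS = V_DD − I_D·R_D = 11 − 8.09×0.82 = 4.36 V.
Saturation requires V_DS ≥ V_GS − V_t = 3.4 V; 4.36 ≥ 3.4 ✓.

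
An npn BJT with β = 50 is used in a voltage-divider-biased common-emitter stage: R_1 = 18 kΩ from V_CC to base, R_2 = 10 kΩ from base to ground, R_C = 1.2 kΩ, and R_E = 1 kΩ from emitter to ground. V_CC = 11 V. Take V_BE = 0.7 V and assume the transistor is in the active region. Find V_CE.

Thevenize the base divider: V_Th = V_CC·R_2/(R_1+R_2) = 11×10/28 = 3.93 V, R_Th = R_1‖R_2 = 6.43 kΩ.
Base-emitter loop: V_Th = I_B·R_Th + V_BE + (β+1)I_B·R_E, so I_B = (3.93 − 0.7) / (6.43 + 51×1) = 0.0562 mA.
I_C = β·I_B = 50×0.0562 = 2.81 mA, and I_E = (β+1)I_B = 2.87 mA.
V_CE = V_CC − I_C·R_C − I_E·R_E = 11 − 2.81×1.2 − 2.87×1 = 4.76 V.
V_CE = 4.76 V > 0.2 V confirms active-region operation.

V_CE ≈ 4.8 V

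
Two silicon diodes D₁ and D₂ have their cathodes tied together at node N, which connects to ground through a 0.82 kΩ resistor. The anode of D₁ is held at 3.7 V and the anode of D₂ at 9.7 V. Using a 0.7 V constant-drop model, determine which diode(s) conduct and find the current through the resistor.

Only D₂ conducts; I_R ≈ 11 mA

Assume both conduct. Then node N would need to be at both 3.7−0.7 = 3 V and 9.7−0.7 = 9 V, which is impossible.
Assume only D₂ conducts: V_N = 9.7 − 0.7 = 9 V, so I_R = 9/0.82 = 11 mA.
Check D₁: its anode-to-cathode voltage is 3.7 − 9 = -5.3 V < 0.7 V, so it is off. The assumption is consistent.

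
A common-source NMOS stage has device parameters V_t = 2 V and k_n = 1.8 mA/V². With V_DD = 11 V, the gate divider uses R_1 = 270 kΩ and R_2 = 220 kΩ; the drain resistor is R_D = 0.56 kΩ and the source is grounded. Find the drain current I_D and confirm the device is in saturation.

V_G = V_DD·R_2/(R_1+R_2) = 11×220/490 = 4.94 V. With the source grounded, V_GS = V_G = 4.94 V.
Assume saturation: I_D = (k_n/2)(V_GS − V_t)² = (1.8/2)×(4.94 − 2)² = 0.9×2.94² = 7.77 mA.
V_DS = V_DD − I_D·R_D = 11 − 7.77×0.56 = 6.65 V.
Saturation requires V_DS ≥ V_GS − V_t = 2.94 V; 6.65 ≥ 2.94 ✓.

I_D ≈ 7.8 mA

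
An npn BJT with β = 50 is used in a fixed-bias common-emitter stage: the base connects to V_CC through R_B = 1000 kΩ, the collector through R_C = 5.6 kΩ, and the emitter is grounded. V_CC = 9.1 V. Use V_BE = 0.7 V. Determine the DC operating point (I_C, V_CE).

Base loop: V_CC = I_B·R_B + V_BE, so I_B = (9.1 − 0.7)/1000 kΩ = 0.0084 mA.
In the active region I_C = β·I_B = 50 × 0.0084 = 0.42 mA.
Collector loop: V_CE = V_CC − I_C·R_C = 9.1 − 0.42×5.6 = 6.75 V.
Since V_CE = 6.75 V > V_CE(sat) ≈ 0.2 V, the transistor is in the active region as assumed.

I_C ≈ 0.42 mA, V_CE ≈ 6.7 V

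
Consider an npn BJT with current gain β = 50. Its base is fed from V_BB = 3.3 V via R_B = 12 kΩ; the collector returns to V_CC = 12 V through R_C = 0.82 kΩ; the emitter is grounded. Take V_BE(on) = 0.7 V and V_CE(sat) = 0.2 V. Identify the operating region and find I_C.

active; I_C ≈ 11 mA

Assume active. Base-emitter loop: I_B = (V_BB − V_BE)/R_B = (3.3 − 0.7)/12 = 0.217 mA.
I_C = β·I_B = 50×0.217 = 10.8 mA.
V_CE = V_CC − I_C·R_C = 12 − 10.8×0.82 = 3.12 V > V_CE(sat), so the active-region assumption holds.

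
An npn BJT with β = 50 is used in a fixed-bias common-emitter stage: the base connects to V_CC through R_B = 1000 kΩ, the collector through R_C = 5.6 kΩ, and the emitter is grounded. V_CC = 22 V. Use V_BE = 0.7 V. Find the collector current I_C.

I_C ≈ 1.1 mA

Base loop: V_CC = I_B·R_B + V_BE, so I_B = (22 − 0.7)/1000 kΩ = 0.0213 mA.
In the active region I_C = β·I_B = 50 × 0.0213 = 1.06 mA.
Collector loop: V_CE = V_CC − I_C·R_C = 22 − 1.06×5.6 = 16 V.
Since V_CE = 16 V > V_CE(sat) ≈ 0.2 V, the transistor is in the active region as assumed.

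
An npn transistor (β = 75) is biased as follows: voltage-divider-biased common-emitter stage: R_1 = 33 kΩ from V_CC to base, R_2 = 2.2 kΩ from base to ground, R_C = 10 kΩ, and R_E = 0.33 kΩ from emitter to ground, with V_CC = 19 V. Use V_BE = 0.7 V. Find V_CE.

V_CE ≈ 5.1 V

Thevenize the base divider: V_Th = V_CC·R_2/(R_1+R_2) = 19×2.2/35.2 = 1.19 V, R_Th = R_1‖R_2 = 2.06 kΩ.
Base-emitter loop: V_Th = I_B·R_Th + V_BE + (β+1)I_B·R_E, so I_B = (1.19 − 0.7) / (2.06 + 76×0.33) = 0.018 mA.
I_C = β·I_B = 75×0.018 = 1.35 mA, and I_E = (β+1)I_B = 1.37 mA.
V_CE = V_CC − I_C·R_C − I_E·R_E = 19 − 1.35×10 − 1.37×0.33 = 5.08 V.
V_CE = 5.08 V > 0.2 V confirms active-region operation.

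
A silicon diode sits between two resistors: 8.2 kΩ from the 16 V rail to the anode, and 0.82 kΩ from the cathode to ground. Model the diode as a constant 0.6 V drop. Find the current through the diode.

The two resistors are in series with the diode, so KVL gives 16 = I·8.2 + 0.6 + I·0.82.
I = (16 − 0.6) / (8.2 + 0.82) kΩ = 15.4 / 9.02 = 1.71 mA.

I ≈ 1.7 mA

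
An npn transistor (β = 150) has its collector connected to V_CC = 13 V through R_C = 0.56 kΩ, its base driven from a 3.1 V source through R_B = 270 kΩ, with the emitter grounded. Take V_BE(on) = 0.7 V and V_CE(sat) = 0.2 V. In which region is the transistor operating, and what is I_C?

active; I_C ≈ 1.3 mA

Assume active. Base-emitter loop: I_B = (V_BB − V_BE)/R_B = (3.1 − 0.7)/270 = 0.00889 mA.
I_C = β·I_B = 150×0.00889 = 1.33 mA.
V_CE = V_CC − I_C·R_C = 13 − 1.33×0.56 = 12.3 V > V_CE(sat), so the active-region assumption holds.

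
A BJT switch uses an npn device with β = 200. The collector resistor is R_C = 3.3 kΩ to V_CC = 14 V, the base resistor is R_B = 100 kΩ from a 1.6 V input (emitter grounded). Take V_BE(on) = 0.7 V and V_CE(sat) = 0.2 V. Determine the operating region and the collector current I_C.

Assume active. Base-emitter loop: I_B = (V_BB − V_BE)/R_B = (1.6 − 0.7)/100 = 0.009 mA.
I_C = β·I_B = 200×0.009 = 1.8 mA.
V_CE = V_CC − I_C·R_C = 14 − 1.8×3.3 = 8.06 V > V_CE(sat), so the active-region assumption holds.

active; I_C ≈ 1.8 mA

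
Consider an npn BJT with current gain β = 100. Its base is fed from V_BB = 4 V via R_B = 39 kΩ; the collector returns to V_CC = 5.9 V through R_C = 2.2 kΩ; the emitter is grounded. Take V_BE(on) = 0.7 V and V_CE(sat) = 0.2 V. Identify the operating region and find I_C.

Assume active: I_B = (4 − 0.7)/39 = 0.0846 mA, giving I_C = β·I_B = 8.46 mA.
But then V_CE = 5.9 − 8.46×2.2 = -12.7 V < V_CE(sat) = 0.2 V — impossible in the active region.
So the transistor is saturated. With V_CE = 0.2 V, I_C = (V_CC − 0.2)/R_C = 5.7/2.2 = 2.59 mA.
Check: β·I_B = 8.46 mA > I_C = 2.59 mA, confirming saturation.

saturation; I_C ≈ 2.6 mA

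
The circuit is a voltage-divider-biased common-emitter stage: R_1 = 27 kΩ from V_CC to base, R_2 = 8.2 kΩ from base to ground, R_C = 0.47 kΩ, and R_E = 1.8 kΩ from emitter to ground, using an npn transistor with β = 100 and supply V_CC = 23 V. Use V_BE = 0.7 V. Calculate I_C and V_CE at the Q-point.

Thevenize the base divider: V_Th = V_CC·R_2/(R_1+R_2) = 23×8.2/35.2 = 5.36 V, R_Th = R_1‖R_2 = 6.29 kΩ.
Base-emitter loop: V_Th = I_B·R_Th + V_BE + (β+1)I_B·R_E, so I_B = (5.36 − 0.7) / (6.29 + 101×1.8) = 0.0248 mA.
I_C = β·I_B = 100×0.0248 = 2.48 mA, and I_E = (β+1)I_B = 2.5 mA.
V_CE = V_CC − I_C·R_C − I_E·R_E = 23 − 2.48×0.47 − 2.5×1.8 = 17.3 V.
V_CE = 17.3 V > 0.2 V confirms active-region operation.

I_C ≈ 2.5 mA, V_CE ≈ 17 V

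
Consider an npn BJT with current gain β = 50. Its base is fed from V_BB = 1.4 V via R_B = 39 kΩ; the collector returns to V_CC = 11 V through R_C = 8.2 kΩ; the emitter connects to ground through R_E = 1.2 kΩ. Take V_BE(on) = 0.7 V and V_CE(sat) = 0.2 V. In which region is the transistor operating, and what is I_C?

active; I_C ≈ 0.35 mA

Assume active. Base-emitter loop: I_B = (V_BB − V_BE)/(R_B + (β+1)R_E) = (1.4 − 0.7)/(39 + 51×1.2) = 0.00699 mA.
I_C = β·I_B = 50×0.00699 = 0.349 mA.
V_CE = V_CC − I_C·R_C − I_E·R_E = 11 − 0.349×8.2 − 0.356×1.2 = 7.71 V > V_CE(sat), so the active-region assumption holds.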